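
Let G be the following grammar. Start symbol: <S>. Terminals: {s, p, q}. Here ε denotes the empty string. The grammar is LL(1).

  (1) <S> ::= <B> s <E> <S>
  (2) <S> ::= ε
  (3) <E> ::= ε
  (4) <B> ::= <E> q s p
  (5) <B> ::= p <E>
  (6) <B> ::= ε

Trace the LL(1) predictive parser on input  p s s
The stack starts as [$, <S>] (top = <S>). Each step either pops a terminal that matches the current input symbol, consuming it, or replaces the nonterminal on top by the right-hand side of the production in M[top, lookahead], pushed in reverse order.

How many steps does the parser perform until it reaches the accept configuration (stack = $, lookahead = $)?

11

step 1: stack=$ <S>  input=p s s $  — expand <S> ::= <B> s <E> <S>
step 2: stack=$ <S> <E> s <B>  input=p s s $  — expand <B> ::= p <E>
step 3: stack=$ <S> <E> s <E> p  input=p s s $  — match p
step 4: stack=$ <S> <E> s <E>  input=s s $  — expand <E> ::= ε
step 5: stack=$ <S> <E> s  input=s s $  — match s
step 6: stack=$ <S> <E>  input=s $  — expand <E> ::= ε
step 7: stack=$ <S>  input=s $  — expand <S> ::= <B> s <E> <S>
step 8: stack=$ <S> <E> s <B>  input=s $  — expand <B> ::= ε
step 9: stack=$ <S> <E> s  input=s $  — match s
step 10: stack=$ <S> <E>  input=$  — expand <E> ::= ε
step 11: stack=$ <S>  input=$  — expand <S> ::= ε
Accept reached after 11 steps.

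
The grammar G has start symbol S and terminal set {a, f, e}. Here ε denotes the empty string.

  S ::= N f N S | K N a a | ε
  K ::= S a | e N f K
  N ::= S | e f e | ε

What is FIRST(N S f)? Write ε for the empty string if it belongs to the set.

FIRST(S) = {ε, a, e, f}  (via N f N S, K N a a)
FIRST(K) = {a, e, f}  (via S a)
FIRST(N) = {ε, a, e, f}  (via S)
FIRST(N S f): take FIRST of each symbol in turn, carrying on past any symbol whose FIRST contains ε; result {a, e, f}.

{a, e, f}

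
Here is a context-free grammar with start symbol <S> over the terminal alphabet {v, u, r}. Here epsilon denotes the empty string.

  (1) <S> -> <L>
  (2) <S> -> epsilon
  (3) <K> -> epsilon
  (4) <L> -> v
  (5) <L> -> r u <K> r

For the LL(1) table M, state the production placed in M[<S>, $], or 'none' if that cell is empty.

<S> -> epsilon

FIRST(<K>) = {epsilon}
FIRST(<L>) = {r, v}
FIRST(<S>) = {epsilon, r, v}  (via <L>)
FOLLOW(<S>) includes $ since <S> is the start symbol.
FOLLOW(<S>): <S> appears on no right-hand side. Thus FOLLOW(<S>) = {$}.
For <S> -> <L>: FIRST(<L>) = {r, v}, so it goes in M[<S>, t] for t ∈ {r, v}.
For <S> -> epsilon: FIRST(epsilon) = {epsilon}, so it goes in M[<S>, t] for t ∈ {}; since epsilon ∈ FIRST, also for every t ∈ FOLLOW(<S>) = {$}.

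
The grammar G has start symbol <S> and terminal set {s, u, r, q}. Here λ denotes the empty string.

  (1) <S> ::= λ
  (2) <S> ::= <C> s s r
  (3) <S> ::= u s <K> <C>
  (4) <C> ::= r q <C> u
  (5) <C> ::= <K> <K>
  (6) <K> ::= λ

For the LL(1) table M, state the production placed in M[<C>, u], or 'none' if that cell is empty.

<C> ::= <K> <K>

FIRST(<K>) = {λ}
FIRST(<C>) = {λ, r}  (via <K> <K>)
FIRST(<S>) = {λ, r, s, u}  (via <C> s s r)
FOLLOW(<S>) includes $ since <S> is the start symbol.
FOLLOW(<S>): <S> appears on no right-hand side. Thus FOLLOW(<S>) = {$}.
FOLLOW(<C>): in <S>::=<C> s s r, <C> is followed by s s r with FIRST {s}; in <S>::=u s <K> <C>, the suffix after <C> is empty, so FOLLOW(<C>) ⊇ FOLLOW(<S>) = {$}; in <C>::=r q <C> u, <C> is followed by u with FIRST {u}. Thus FOLLOW(<C>) = {$, s, u}.
For <C> ::= r q <C> u: FIRST(r q <C> u) = {r}, so it goes in M[<C>, t] for t ∈ {r}.
For <C> ::= <K> <K>: FIRST(<K> <K>) = {λ}, so it goes in M[<C>, t] for t ∈ {}; since λ ∈ FIRST, also for every t ∈ FOLLOW(<C>) = {$, s, u}.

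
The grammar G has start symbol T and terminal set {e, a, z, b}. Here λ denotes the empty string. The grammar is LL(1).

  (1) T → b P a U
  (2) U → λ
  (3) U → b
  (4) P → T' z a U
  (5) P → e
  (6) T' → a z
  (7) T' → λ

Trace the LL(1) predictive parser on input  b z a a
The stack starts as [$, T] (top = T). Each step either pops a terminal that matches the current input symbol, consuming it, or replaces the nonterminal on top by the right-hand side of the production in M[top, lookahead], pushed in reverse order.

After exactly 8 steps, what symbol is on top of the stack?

     Stack           Input      Action
  1  $ T             b z a a $  expand T → b P a U
  2  $ U a P b       b z a a $  match b
  3  $ U a P         z a a $    expand P → T' z a U
  4  $ U a U a z T'  z a a $    expand T' → λ
  5  $ U a U a z     z a a $    match z
  6  $ U a U a       a a $      match a
  7  $ U a U         a $        expand U → λ
  8  $ U a           a $        match a
Stack after step 8: $ U (top = U).

U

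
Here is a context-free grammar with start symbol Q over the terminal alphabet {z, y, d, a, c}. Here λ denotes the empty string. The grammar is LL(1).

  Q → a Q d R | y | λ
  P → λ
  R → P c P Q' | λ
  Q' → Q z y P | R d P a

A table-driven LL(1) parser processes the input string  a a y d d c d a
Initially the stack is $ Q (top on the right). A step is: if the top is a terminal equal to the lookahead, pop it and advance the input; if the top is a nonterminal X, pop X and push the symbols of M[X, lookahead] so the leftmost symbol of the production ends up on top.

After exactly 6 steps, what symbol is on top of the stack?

     Stack          Input              Action
  1  $ Q            a a y d d c d a $  expand Q → a Q d R
  2  $ R d Q a      a a y d d c d a $  match a
  3  $ R d Q        a y d d c d a $    expand Q → a Q d R
  4  $ R d R d Q a  a y d d c d a $    match a
  5  $ R d R d Q    y d d c d a $      expand Q → y
  6  $ R d R d y    y d d c d a $      match y
Stack after step 6: $ R d R d (top = d).

d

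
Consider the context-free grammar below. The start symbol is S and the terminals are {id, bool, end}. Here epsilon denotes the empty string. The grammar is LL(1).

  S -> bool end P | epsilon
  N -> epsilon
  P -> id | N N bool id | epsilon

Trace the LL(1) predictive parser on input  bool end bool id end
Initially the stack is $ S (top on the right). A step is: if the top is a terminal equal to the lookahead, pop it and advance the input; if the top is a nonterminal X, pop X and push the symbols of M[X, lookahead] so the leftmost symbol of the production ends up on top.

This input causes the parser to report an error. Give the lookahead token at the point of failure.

end

step 1: stack=$ S  input=bool end bool id end $  — expand S -> bool end P
step 2: stack=$ P end bool  input=bool end bool id end $  — match bool
step 3: stack=$ P end  input=end bool id end $  — match end
step 4: stack=$ P  input=bool id end $  — expand P -> N N bool id
step 5: stack=$ id bool N N  input=bool id end $  — expand N -> epsilon
step 6: stack=$ id bool N  input=bool id end $  — expand N -> epsilon
step 7: stack=$ id bool  input=bool id end $  — match bool
step 8: stack=$ id  input=id end $  — match id
step 9: stack=$  input=end $  — error: stack empty but input remains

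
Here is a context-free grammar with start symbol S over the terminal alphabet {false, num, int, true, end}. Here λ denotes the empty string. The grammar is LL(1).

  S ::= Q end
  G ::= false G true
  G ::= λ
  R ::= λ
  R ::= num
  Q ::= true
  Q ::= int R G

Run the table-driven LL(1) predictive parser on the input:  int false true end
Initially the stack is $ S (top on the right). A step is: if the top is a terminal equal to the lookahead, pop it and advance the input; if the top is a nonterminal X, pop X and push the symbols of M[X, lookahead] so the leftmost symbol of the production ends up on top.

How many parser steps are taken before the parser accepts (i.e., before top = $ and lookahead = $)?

9

     Stack               Input                 Action
  1  $ S                 int false true end $  expand S ::= Q end
  2  $ end Q             int false true end $  expand Q ::= int R G
  3  $ end G R int       int false true end $  match int
  4  $ end G R           false true end $      expand R ::= λ
  5  $ end G             false true end $      expand G ::= false G true
  6  $ end true G false  false true end $      match false
  7  $ end true G        true end $            expand G ::= λ
  8  $ end true          true end $            match true
  9  $ end               end $                 match end
Accept reached after 9 steps.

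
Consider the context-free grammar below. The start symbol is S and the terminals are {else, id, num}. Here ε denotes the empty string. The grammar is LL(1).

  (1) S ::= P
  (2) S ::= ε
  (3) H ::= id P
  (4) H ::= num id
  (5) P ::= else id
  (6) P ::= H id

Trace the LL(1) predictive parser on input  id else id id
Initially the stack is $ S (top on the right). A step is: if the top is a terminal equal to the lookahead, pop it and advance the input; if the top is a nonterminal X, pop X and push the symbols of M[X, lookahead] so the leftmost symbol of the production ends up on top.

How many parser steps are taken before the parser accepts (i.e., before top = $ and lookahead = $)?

8

step 1: stack=$ S  input=id else id id $  — expand S ::= P
step 2: stack=$ P  input=id else id id $  — expand P ::= H id
step 3: stack=$ id H  input=id else id id $  — expand H ::= id P
step 4: stack=$ id P id  input=id else id id $  — match id
step 5: stack=$ id P  input=else id id $  — expand P ::= else id
step 6: stack=$ id id else  input=else id id $  — match else
step 7: stack=$ id id  input=id id $  — match id
step 8: stack=$ id  input=id $  — match id
Accept reached after 8 steps.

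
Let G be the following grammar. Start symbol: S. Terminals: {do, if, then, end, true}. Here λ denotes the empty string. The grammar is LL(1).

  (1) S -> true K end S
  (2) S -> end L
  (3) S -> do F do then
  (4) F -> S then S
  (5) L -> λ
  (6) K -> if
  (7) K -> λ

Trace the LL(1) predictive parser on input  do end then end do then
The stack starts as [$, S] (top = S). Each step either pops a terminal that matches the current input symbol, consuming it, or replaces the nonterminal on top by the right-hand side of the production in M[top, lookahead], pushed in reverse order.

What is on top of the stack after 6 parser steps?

     Stack                   Input                      Action
  1  $ S                     do end then end do then $  expand S -> do F do then
  2  $ then do F do          do end then end do then $  match do
  3  $ then do F             end then end do then $     expand F -> S then S
  4  $ then do S then S      end then end do then $     expand S -> end L
  5  $ then do S then L end  end then end do then $     match end
  6  $ then do S then L      then end do then $         expand L -> λ
Stack after step 6: $ then do S then (top = then).

then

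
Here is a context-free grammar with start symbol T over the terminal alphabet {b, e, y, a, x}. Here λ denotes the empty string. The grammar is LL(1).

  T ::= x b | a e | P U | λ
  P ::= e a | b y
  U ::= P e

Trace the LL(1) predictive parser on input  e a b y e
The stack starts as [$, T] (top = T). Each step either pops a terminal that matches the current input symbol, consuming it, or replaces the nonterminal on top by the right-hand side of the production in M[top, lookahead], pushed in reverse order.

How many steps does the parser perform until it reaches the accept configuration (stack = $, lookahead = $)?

9

step 1: stack=$ T  input=e a b y e $  — expand T ::= P U
step 2: stack=$ U P  input=e a b y e $  — expand P ::= e a
step 3: stack=$ U a e  input=e a b y e $  — match e
step 4: stack=$ U a  input=a b y e $  — match a
step 5: stack=$ U  input=b y e $  — expand U ::= P e
step 6: stack=$ e P  input=b y e $  — expand P ::= b y
step 7: stack=$ e y b  input=b y e $  — match b
step 8: stack=$ e y  input=y e $  — match y
step 9: stack=$ e  input=e $  — match e
Accept reached after 9 steps.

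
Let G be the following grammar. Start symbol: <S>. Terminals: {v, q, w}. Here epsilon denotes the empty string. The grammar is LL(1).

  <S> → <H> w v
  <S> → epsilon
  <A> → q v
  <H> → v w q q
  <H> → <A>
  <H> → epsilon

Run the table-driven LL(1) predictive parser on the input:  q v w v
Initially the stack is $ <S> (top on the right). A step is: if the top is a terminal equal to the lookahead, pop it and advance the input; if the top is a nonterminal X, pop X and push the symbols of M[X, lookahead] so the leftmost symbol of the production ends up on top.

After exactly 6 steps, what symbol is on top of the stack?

     Stack      Input      Action
  1  $ <S>      q v w v $  expand <S> → <H> w v
  2  $ v w <H>  q v w v $  expand <H> → <A>
  3  $ v w <A>  q v w v $  expand <A> → q v
  4  $ v w v q  q v w v $  match q
  5  $ v w v    v w v $    match v
  6  $ v w      w v $      match w
Stack after step 6: $ v (top = v).

v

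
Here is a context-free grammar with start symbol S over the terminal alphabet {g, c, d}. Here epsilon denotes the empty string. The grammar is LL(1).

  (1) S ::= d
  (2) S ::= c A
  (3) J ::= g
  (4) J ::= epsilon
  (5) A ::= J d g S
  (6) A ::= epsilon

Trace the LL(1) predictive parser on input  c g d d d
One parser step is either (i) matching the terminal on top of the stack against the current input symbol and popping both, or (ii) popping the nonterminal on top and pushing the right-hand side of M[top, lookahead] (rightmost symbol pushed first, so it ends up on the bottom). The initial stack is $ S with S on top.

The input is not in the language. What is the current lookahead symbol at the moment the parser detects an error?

     Stack      Input        Action
  1  $ S        c g d d d $  expand S ::= c A
  2  $ A c      c g d d d $  match c
  3  $ A        g d d d $    expand A ::= J d g S
  4  $ S g d J  g d d d $    expand J ::= g
  5  $ S g d g  g d d d $    match g
  6  $ S g d    d d d $      match d
  7  $ S g      d d $        error: top is terminal g but lookahead is d

d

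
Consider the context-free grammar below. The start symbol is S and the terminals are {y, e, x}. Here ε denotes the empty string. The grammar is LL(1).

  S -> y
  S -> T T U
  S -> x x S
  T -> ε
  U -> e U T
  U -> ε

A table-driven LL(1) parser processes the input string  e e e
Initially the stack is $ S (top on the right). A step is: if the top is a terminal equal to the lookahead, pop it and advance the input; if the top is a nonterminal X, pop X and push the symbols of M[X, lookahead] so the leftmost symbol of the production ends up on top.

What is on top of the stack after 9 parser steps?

step 1: stack=$ S  input=e e e $  — expand S -> T T U
step 2: stack=$ U T T  input=e e e $  — expand T -> ε
step 3: stack=$ U T  input=e e e $  — expand T -> ε
step 4: stack=$ U  input=e e e $  — expand U -> e U T
step 5: stack=$ T U e  input=e e e $  — match e
step 6: stack=$ T U  input=e e $  — expand U -> e U T
step 7: stack=$ T T U e  input=e e $  — match e
step 8: stack=$ T T U  input=e $  — expand U -> e U T
step 9: stack=$ T T T U e  input=e $  — match e
Stack after step 9: $ T T T U (top = U).

U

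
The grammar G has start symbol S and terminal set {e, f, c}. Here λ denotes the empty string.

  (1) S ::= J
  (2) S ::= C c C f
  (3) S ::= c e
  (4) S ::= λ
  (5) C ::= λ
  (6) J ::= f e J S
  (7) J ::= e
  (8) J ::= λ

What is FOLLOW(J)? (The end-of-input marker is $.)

FIRST(C): from C::=λ we get {λ}. So FIRST(C) = {λ}.
FIRST(J): from J::=f e J S we get {f}; from J::=e we get {e}; from J::=λ we get {λ}. So FIRST(J) = {λ, e, f}.
FIRST(S): from S::=J we get {λ, e, f}; from S::=C c C f we get {c}; from S::=c e we get {c}; from S::=λ we get {λ}. So FIRST(S) = {λ, c, e, f}.
FOLLOW(S) includes $ since S is the start symbol.
FOLLOW(C): in S::=C c C f (occurrence 1), C is followed by c C f with FIRST {c}; in S::=C c C f (occurrence 2), C is followed by f with FIRST {f}. Thus FOLLOW(C) = {c, f}.
FOLLOW(S): in J::=f e J S, the suffix after S is empty, so FOLLOW(S) ⊇ FOLLOW(J) = {$, c, e, f}. Thus FOLLOW(S) = {$, c, e, f}.
FOLLOW(J): in S::=J, the suffix after J is empty, so FOLLOW(J) ⊇ FOLLOW(S) = {$, c, e, f}; in J::=f e J S, J is followed by S with FIRST {λ, c, e, f}; in J::=f e J S, the suffix after J is nullable (adds nothing new). Thus FOLLOW(J) = {$, c, e, f}.

{$, c, e, f}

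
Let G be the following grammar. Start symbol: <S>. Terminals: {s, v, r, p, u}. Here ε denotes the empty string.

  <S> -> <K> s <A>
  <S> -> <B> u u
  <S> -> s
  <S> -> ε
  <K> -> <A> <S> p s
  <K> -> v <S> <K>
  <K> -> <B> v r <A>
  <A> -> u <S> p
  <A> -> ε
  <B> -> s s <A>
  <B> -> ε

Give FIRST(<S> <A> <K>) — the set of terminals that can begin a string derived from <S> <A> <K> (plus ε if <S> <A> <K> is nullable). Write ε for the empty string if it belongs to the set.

{p, s, u, v}

FIRST(<A>): from <A>->u <S> p we get {u}; from <A>->ε we get {ε}. So FIRST(<A>) = {ε, u}.
FIRST(<B>): from <B>->s s <A> we get {s}; from <B>->ε we get {ε}. So FIRST(<B>) = {ε, s}.
FIRST(<S>): from <S>-><K> s <A> we get {p, s, u, v}; from <S>-><B> u u we get {s, u}; from <S>->s we get {s}; from <S>->ε we get {ε}. So FIRST(<S>) = {ε, p, s, u, v}.
FIRST(<K>): from <K>-><A> <S> p s we get {p, s, u, v}; from <K>->v <S> <K> we get {v}; from <K>-><B> v r <A> we get {s, v}. So FIRST(<K>) = {p, s, u, v}.
FIRST(<S> <A> <K>): take FIRST of each symbol in turn, carrying on past any symbol whose FIRST contains ε; result {p, s, u, v}.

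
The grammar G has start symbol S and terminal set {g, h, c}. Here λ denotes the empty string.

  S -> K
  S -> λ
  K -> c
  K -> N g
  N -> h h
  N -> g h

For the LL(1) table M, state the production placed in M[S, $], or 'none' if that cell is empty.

S -> λ

FIRST(N) = {g, h}
FIRST(K) = {c, g, h}  (via N g)
FIRST(S) = {λ, c, g, h}  (via K)
FOLLOW(S) includes $ since S is the start symbol.
FOLLOW(S): S appears on no right-hand side. Thus FOLLOW(S) = {$}.
For S -> K: FIRST(K) = {c, g, h}, so it goes in M[S, t] for t ∈ {c, g, h}.
For S -> λ: FIRST(λ) = {λ}, so it goes in M[S, t] for t ∈ {}; since λ ∈ FIRST, also for every t ∈ FOLLOW(S) = {$}.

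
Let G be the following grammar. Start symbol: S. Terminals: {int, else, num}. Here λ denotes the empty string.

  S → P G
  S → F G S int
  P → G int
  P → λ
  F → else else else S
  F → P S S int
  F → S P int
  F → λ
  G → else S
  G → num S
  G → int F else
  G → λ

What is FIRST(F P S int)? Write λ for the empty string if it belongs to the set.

{else, int, num}

FIRST(G): from G→else S we get {else}; from G→num S we get {num}; from G→int F else we get {int}; from G→λ we get {λ}. So FIRST(G) = {λ, else, int, num}.
FIRST(P): from P→G int we get {else, int, num}; from P→λ we get {λ}. So FIRST(P) = {λ, else, int, num}.
FIRST(S): from S→P G we get {λ, else, int, num}; from S→F G S int we get {else, int, num}. So FIRST(S) = {λ, else, int, num}.
FIRST(F): from F→else else else S we get {else}; from F→P S S int we get {else, int, num}; from F→S P int we get {else, int, num}; from F→λ we get {λ}. So FIRST(F) = {λ, else, int, num}.
FIRST(F P S int): take FIRST of each symbol in turn, carrying on past any symbol whose FIRST contains λ; result {else, int, num}.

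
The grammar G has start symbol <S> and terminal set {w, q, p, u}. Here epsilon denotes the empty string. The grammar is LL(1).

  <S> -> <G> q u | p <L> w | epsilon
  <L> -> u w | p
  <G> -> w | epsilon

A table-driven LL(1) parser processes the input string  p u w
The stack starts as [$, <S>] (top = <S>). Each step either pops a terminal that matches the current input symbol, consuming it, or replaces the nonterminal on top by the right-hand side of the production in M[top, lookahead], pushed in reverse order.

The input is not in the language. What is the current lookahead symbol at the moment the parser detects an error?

     Stack      Input    Action
  1  $ <S>      p u w $  expand <S> -> p <L> w
  2  $ w <L> p  p u w $  match p
  3  $ w <L>    u w $    expand <L> -> u w
  4  $ w w u    u w $    match u
  5  $ w w      w $      match w
  6  $ w        $        error: top is terminal w but lookahead is $

$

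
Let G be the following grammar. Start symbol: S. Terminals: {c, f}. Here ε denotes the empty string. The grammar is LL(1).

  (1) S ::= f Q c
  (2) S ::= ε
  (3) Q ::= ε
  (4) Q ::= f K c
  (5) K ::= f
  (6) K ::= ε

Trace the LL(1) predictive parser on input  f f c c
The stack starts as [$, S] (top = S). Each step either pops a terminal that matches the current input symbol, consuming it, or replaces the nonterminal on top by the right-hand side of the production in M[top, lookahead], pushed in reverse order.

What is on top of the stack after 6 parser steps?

c

     Stack      Input      Action
  1  $ S        f f c c $  expand S ::= f Q c
  2  $ c Q f    f f c c $  match f
  3  $ c Q      f c c $    expand Q ::= f K c
  4  $ c c K f  f c c $    match f
  5  $ c c K    c c $      expand K ::= ε
  6  $ c c      c c $      match c
Stack after step 6: $ c (top = c).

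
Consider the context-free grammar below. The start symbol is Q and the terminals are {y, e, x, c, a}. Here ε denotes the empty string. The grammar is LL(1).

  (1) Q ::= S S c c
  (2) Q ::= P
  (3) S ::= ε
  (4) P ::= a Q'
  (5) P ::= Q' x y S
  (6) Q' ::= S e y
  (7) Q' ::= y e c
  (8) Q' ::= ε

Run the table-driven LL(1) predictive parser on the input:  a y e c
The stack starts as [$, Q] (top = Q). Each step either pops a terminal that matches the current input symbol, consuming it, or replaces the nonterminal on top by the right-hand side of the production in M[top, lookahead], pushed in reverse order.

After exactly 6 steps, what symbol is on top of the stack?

     Stack    Input      Action
  1  $ Q      a y e c $  expand Q ::= P
  2  $ P      a y e c $  expand P ::= a Q'
  3  $ Q' a   a y e c $  match a
  4  $ Q'     y e c $    expand Q' ::= y e c
  5  $ c e y  y e c $    match y
  6  $ c e    e c $      match e
Stack after step 6: $ c (top = c).

c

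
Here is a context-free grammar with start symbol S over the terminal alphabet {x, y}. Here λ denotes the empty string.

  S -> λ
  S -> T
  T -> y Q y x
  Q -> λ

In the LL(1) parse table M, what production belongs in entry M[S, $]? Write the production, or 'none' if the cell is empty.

S -> λ

FIRST(T): from T->y Q y x we get {y}. So FIRST(T) = {y}.
FIRST(Q): from Q->λ we get {λ}. So FIRST(Q) = {λ}.
FIRST(S): from S->λ we get {λ}; from S->T we get {y}. So FIRST(S) = {λ, y}.
FOLLOW(S) includes $ since S is the start symbol.
FOLLOW(S): S appears on no right-hand side. Thus FOLLOW(S) = {$}.
For S -> λ: FIRST(λ) = {λ}, so it goes in M[S, t] for t ∈ {}; since λ ∈ FIRST, also for every t ∈ FOLLOW(S) = {$}.
For S -> T: FIRST(T) = {y}, so it goes in M[S, t] for t ∈ {y}.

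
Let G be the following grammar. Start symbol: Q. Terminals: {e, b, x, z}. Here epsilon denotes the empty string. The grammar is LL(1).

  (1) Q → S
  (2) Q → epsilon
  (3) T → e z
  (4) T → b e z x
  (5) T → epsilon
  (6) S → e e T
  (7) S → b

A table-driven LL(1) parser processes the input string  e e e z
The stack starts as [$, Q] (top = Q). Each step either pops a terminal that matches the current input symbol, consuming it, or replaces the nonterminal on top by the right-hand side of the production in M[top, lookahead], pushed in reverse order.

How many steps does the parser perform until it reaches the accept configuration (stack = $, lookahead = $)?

7

step 1: stack=$ Q  input=e e e z $  — expand Q → S
step 2: stack=$ S  input=e e e z $  — expand S → e e T
step 3: stack=$ T e e  input=e e e z $  — match e
step 4: stack=$ T e  input=e e z $  — match e
step 5: stack=$ T  input=e z $  — expand T → e z
step 6: stack=$ z e  input=e z $  — match e
step 7: stack=$ z  input=z $  — match z
Accept reached after 7 steps.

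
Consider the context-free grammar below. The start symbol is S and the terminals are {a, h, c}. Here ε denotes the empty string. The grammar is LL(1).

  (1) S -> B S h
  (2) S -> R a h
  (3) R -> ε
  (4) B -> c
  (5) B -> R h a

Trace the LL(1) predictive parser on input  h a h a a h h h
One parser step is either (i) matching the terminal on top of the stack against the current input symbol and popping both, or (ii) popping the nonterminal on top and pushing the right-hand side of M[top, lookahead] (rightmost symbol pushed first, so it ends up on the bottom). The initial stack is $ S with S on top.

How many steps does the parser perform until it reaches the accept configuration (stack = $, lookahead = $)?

      Stack          Input              Action
   1  $ S            h a h a a h h h $  expand S -> B S h
   2  $ h S B        h a h a a h h h $  expand B -> R h a
   3  $ h S a h R    h a h a a h h h $  expand R -> ε
   4  $ h S a h      h a h a a h h h $  match h
   5  $ h S a        a h a a h h h $    match a
   6  $ h S          h a a h h h $      expand S -> B S h
   7  $ h h S B      h a a h h h $      expand B -> R h a
   8  $ h h S a h R  h a a h h h $      expand R -> ε
   9  $ h h S a h    h a a h h h $      match h
  10  $ h h S a      a a h h h $        match a
  11  $ h h S        a h h h $          expand S -> R a h
  12  $ h h h a R    a h h h $          expand R -> ε
  13  $ h h h a      a h h h $          match a
  14  $ h h h        h h h $            match h
  15  $ h h          h h $              match h
  16  $ h            h $                match h
Accept reached after 16 steps.

16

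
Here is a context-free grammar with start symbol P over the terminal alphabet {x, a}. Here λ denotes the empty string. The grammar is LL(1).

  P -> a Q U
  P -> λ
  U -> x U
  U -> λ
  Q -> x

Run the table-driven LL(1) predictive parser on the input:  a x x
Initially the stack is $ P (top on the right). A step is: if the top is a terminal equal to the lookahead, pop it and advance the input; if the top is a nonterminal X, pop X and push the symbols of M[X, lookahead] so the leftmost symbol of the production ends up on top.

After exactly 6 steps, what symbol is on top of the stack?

U

     Stack    Input    Action
  1  $ P      a x x $  expand P -> a Q U
  2  $ U Q a  a x x $  match a
  3  $ U Q    x x $    expand Q -> x
  4  $ U x    x x $    match x
  5  $ U      x $      expand U -> x U
  6  $ U x    x $      match x
Stack after step 6: $ U (top = U).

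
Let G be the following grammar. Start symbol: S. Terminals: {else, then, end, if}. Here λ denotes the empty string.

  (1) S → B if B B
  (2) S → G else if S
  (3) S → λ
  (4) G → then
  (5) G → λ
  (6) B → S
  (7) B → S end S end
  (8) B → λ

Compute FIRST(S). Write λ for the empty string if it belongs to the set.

{λ, else, end, if, then}

FIRST(G) = {λ, then}
FIRST(S) = {λ, else, end, if, then}  (via B if B B, G else if S)
FIRST(B) = {λ, else, end, if, then}  (via S, S end S end)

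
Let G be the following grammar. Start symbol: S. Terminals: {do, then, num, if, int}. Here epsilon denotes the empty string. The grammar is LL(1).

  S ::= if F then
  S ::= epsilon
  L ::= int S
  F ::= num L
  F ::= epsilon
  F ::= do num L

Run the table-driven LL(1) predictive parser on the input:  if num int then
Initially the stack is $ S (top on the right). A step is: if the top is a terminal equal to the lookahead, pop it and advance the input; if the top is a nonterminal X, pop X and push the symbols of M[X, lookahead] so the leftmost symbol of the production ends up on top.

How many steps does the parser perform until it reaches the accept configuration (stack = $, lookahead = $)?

step 1: stack=$ S  input=if num int then $  — expand S ::= if F then
step 2: stack=$ then F if  input=if num int then $  — match if
step 3: stack=$ then F  input=num int then $  — expand F ::= num L
step 4: stack=$ then L num  input=num int then $  — match num
step 5: stack=$ then L  input=int then $  — expand L ::= int S
step 6: stack=$ then S int  input=int then $  — match int
step 7: stack=$ then S  input=then $  — expand S ::= epsilon
step 8: stack=$ then  input=then $  — match then
Accept reached after 8 steps.

8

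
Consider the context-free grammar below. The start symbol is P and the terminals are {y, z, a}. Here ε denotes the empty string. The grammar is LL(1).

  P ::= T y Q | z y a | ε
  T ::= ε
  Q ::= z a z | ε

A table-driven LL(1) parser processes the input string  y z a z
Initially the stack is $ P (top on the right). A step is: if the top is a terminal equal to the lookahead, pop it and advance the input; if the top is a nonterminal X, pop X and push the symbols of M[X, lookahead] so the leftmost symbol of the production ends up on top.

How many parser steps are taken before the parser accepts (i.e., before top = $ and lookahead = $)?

7

step 1: stack=$ P  input=y z a z $  — expand P ::= T y Q
step 2: stack=$ Q y T  input=y z a z $  — expand T ::= ε
step 3: stack=$ Q y  input=y z a z $  — match y
step 4: stack=$ Q  input=z a z $  — expand Q ::= z a z
step 5: stack=$ z a z  input=z a z $  — match z
step 6: stack=$ z a  input=a z $  — match a
step 7: stack=$ z  input=z $  — match z
Accept reached after 7 steps.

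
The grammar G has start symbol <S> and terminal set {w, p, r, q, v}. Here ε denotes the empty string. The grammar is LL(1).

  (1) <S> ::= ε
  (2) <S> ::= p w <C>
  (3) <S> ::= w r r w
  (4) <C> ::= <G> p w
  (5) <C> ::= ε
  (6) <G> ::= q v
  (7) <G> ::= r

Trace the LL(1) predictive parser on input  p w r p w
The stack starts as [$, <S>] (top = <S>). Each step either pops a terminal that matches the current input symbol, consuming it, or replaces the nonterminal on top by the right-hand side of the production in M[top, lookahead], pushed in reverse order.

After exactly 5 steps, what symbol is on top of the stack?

     Stack      Input        Action
  1  $ <S>      p w r p w $  expand <S> ::= p w <C>
  2  $ <C> w p  p w r p w $  match p
  3  $ <C> w    w r p w $    match w
  4  $ <C>      r p w $      expand <C> ::= <G> p w
  5  $ w p <G>  r p w $      expand <G> ::= r
Stack after step 5: $ w p r (top = r).

r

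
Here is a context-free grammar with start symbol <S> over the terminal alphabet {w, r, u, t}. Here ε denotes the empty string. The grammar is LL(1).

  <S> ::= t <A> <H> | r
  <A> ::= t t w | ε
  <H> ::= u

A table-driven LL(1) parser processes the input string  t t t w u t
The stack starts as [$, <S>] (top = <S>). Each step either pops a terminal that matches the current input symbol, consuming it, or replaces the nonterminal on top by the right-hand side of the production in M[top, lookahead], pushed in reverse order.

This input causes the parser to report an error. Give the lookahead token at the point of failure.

t

step 1: stack=$ <S>  input=t t t w u t $  — expand <S> ::= t <A> <H>
step 2: stack=$ <H> <A> t  input=t t t w u t $  — match t
step 3: stack=$ <H> <A>  input=t t w u t $  — expand <A> ::= t t w
step 4: stack=$ <H> w t t  input=t t w u t $  — match t
step 5: stack=$ <H> w t  input=t w u t $  — match t
step 6: stack=$ <H> w  input=w u t $  — match w
step 7: stack=$ <H>  input=u t $  — expand <H> ::= u
step 8: stack=$ u  input=u t $  — match u
step 9: stack=$  input=t $  — error: stack empty but input remains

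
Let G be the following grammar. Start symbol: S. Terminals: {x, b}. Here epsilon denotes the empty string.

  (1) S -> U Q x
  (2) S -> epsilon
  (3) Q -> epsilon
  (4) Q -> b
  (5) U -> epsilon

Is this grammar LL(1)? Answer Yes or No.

FIRST(S) = {epsilon, b, x}
FIRST(Q) = {epsilon, b}
FIRST(U) = {epsilon}
FOLLOW(S) = {$}
FOLLOW(Q) = {x}
FOLLOW(U) = {b, x}
Each cell of M receives at most one production.

Yes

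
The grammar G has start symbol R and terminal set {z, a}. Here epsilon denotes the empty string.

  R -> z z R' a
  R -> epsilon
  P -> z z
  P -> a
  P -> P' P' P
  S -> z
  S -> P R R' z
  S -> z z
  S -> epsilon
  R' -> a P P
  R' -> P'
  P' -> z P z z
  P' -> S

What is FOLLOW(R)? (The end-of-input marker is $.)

FIRST(R): from R->z z R' a we get {z}; from R->epsilon we get {epsilon}. So FIRST(R) = {epsilon, z}.
FIRST(P): from P->z z we get {z}; from P->a we get {a}; from P->P' P' P we get {a, z}. So FIRST(P) = {a, z}.
FIRST(S): from S->z we get {z}; from S->P R R' z we get {a, z}; from S->z z we get {z}; from S->epsilon we get {epsilon}. So FIRST(S) = {epsilon, a, z}.
FIRST(P'): from P'->z P z z we get {z}; from P'->S we get {epsilon, a, z}. So FIRST(P') = {epsilon, a, z}.
FIRST(R'): from R'->a P P we get {a}; from R'->P' we get {epsilon, a, z}. So FIRST(R') = {epsilon, a, z}.
FOLLOW(R) includes $ since R is the start symbol.
FOLLOW(R): in S->P R R' z, R is followed by R' z with FIRST {a, z}. Thus FOLLOW(R) = {$, a, z}.
FOLLOW(R'): in R->z z R' a, R' is followed by a with FIRST {a}; in S->P R R' z, R' is followed by z with FIRST {z}. Thus FOLLOW(R') = {a, z}.
FOLLOW(P): in P->P' P' P, the suffix after P is empty (adds nothing new); in S->P R R' z, P is followed by R R' z with FIRST {a, z}; in R'->a P P (occurrence 1), P is followed by P with FIRST {a, z}; in R'->a P P (occurrence 2), the suffix after P is empty, so FOLLOW(P) ⊇ FOLLOW(R') = {a, z}; in P'->z P z z, P is followed by z z with FIRST {z}. Thus FOLLOW(P) = {a, z}.
FOLLOW(P'): in P->P' P' P (occurrence 1), P' is followed by P' P with FIRST {a, z}; in P->P' P' P (occurrence 2), P' is followed by P with FIRST {a, z}; in R'->P', the suffix after P' is empty, so FOLLOW(P') ⊇ FOLLOW(R') = {a, z}. Thus FOLLOW(P') = {a, z}.
FOLLOW(S): in P'->S, the suffix after S is empty, so FOLLOW(S) ⊇ FOLLOW(P') = {a, z}. Thus FOLLOW(S) = {a, z}.

{$, a, z}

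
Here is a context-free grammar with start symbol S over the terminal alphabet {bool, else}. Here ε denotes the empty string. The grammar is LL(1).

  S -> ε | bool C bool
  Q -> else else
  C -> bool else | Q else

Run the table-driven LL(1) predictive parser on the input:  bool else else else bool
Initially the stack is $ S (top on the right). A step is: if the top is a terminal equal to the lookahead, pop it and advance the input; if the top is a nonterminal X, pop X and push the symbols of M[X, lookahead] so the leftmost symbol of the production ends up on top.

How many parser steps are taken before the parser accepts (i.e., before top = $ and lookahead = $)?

8

     Stack                  Input                       Action
  1  $ S                    bool else else else bool $  expand S -> bool C bool
  2  $ bool C bool          bool else else else bool $  match bool
  3  $ bool C               else else else bool $       expand C -> Q else
  4  $ bool else Q          else else else bool $       expand Q -> else else
  5  $ bool else else else  else else else bool $       match else
  6  $ bool else else       else else bool $            match else
  7  $ bool else            else bool $                 match else
  8  $ bool                 bool $                      match bool
Accept reached after 8 steps.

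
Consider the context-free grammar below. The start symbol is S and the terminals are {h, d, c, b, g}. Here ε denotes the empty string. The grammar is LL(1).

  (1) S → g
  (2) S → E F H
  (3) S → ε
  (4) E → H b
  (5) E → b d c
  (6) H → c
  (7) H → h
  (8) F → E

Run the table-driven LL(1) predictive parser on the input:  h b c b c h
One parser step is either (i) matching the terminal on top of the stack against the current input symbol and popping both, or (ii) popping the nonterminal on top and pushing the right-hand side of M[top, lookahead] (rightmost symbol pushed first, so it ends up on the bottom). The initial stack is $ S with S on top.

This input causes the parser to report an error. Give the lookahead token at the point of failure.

step 1: stack=$ S  input=h b c b c h $  — expand S → E F H
step 2: stack=$ H F E  input=h b c b c h $  — expand E → H b
step 3: stack=$ H F b H  input=h b c b c h $  — expand H → h
step 4: stack=$ H F b h  input=h b c b c h $  — match h
step 5: stack=$ H F b  input=b c b c h $  — match b
step 6: stack=$ H F  input=c b c h $  — expand F → E
step 7: stack=$ H E  input=c b c h $  — expand E → H b
step 8: stack=$ H b H  input=c b c h $  — expand H → c
step 9: stack=$ H b c  input=c b c h $  — match c
step 10: stack=$ H b  input=b c h $  — match b
step 11: stack=$ H  input=c h $  — expand H → c
step 12: stack=$ c  input=c h $  — match c
step 13: stack=$  input=h $  — error: stack empty but input remains

h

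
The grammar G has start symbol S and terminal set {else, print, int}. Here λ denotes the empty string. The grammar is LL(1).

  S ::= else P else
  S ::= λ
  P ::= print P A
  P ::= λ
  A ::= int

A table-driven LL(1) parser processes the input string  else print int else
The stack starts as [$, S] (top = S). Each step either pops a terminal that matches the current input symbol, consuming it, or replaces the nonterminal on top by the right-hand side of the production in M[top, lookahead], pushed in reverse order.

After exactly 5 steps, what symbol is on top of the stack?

A

step 1: stack=$ S  input=else print int else $  — expand S ::= else P else
step 2: stack=$ else P else  input=else print int else $  — match else
step 3: stack=$ else P  input=print int else $  — expand P ::= print P A
step 4: stack=$ else A P print  input=print int else $  — match print
step 5: stack=$ else A P  input=int else $  — expand P ::= λ
Stack after step 5: $ else A (top = A).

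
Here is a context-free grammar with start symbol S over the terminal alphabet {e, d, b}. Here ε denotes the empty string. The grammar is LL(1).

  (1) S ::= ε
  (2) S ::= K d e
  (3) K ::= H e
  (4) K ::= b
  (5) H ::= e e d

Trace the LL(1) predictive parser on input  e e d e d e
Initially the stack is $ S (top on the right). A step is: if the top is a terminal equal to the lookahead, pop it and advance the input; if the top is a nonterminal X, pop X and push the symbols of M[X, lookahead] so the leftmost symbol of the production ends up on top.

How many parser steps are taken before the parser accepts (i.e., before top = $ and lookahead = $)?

9

     Stack          Input          Action
  1  $ S            e e d e d e $  expand S ::= K d e
  2  $ e d K        e e d e d e $  expand K ::= H e
  3  $ e d e H      e e d e d e $  expand H ::= e e d
  4  $ e d e d e e  e e d e d e $  match e
  5  $ e d e d e    e d e d e $    match e
  6  $ e d e d      d e d e $      match d
  7  $ e d e        e d e $        match e
  8  $ e d          d e $          match d
  9  $ e            e $            match e
Accept reached after 9 steps.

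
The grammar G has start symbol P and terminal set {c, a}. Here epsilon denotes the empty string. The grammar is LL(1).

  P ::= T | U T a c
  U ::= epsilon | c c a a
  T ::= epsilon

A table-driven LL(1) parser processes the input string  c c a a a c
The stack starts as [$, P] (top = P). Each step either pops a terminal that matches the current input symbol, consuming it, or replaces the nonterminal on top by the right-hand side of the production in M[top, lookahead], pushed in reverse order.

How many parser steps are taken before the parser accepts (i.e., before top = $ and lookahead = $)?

9

     Stack            Input          Action
  1  $ P              c c a a a c $  expand P ::= U T a c
  2  $ c a T U        c c a a a c $  expand U ::= c c a a
  3  $ c a T a a c c  c c a a a c $  match c
  4  $ c a T a a c    c a a a c $    match c
  5  $ c a T a a      a a a c $      match a
  6  $ c a T a        a a c $        match a
  7  $ c a T          a c $          expand T ::= epsilon
  8  $ c a            a c $          match a
  9  $ c              c $            match c
Accept reached after 9 steps.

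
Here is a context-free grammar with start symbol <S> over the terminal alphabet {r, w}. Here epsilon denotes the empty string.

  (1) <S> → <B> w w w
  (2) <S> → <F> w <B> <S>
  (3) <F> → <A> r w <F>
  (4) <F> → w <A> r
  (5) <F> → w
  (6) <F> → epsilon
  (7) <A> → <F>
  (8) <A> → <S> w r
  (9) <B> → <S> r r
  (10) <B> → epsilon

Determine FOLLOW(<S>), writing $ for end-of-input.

FIRST(<S>) = {r, w}  (via <B> w w w, <F> w <B> <S>)
FIRST(<B>) = {epsilon, r, w}  (via <S> r r)
FIRST(<F>) = {epsilon, r, w}  (via <A> r w <F>)
FIRST(<A>) = {epsilon, r, w}  (via <F>, <S> w r)
FOLLOW(<S>) includes $ since <S> is the start symbol.
FOLLOW(<S>): in <S>→<F> w <B> <S>, the suffix after <S> is empty (adds nothing new); in <A>→<S> w r, <S> is followed by w r with FIRST {w}; in <B>→<S> r r, <S> is followed by r r with FIRST {r}. Thus FOLLOW(<S>) = {$, r, w}.
FOLLOW(<A>): in <F>→<A> r w <F>, <A> is followed by r w <F> with FIRST {r}; in <F>→w <A> r, <A> is followed by r with FIRST {r}. Thus FOLLOW(<A>) = {r}.
FOLLOW(<F>): in <S>→<F> w <B> <S>, <F> is followed by w <B> <S> with FIRST {w}; in <F>→<A> r w <F>, the suffix after <F> is empty (adds nothing new); in <A>→<F>, the suffix after <F> is empty, so FOLLOW(<F>) ⊇ FOLLOW(<A>) = {r}. Thus FOLLOW(<F>) = {r, w}.
FOLLOW(<B>): in <S>→<B> w w w, <B> is followed by w w w with FIRST {w}; in <S>→<F> w <B> <S>, <B> is followed by <S> with FIRST {r, w}. Thus FOLLOW(<B>) = {r, w}.

{$, r, w}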